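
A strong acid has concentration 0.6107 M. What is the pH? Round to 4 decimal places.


A strong acid dissociates completely, so [H+] equals the given concentration.
pH = -log10([H+]) = -log10(0.6107)
pH = 0.21417208, rounded to 4 dp:

0.2142


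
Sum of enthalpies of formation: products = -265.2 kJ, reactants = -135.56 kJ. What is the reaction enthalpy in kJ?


dH_rxn = sum(dH_f products) - sum(dH_f reactants)
dH_rxn = -265.2 - (-135.56)
dH_rxn = -129.64 kJ:

-129.64 kJ


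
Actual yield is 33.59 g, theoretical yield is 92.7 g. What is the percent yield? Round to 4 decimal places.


% yield = 100 * actual / theoretical
% yield = 100 * 33.59 / 92.7
% yield = 36.23516721 %, rounded to 4 dp:

36.2352 %


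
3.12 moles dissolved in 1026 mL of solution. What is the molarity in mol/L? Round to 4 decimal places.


Convert volume to liters: V_L = V_mL / 1000.
V_L = 1026 / 1000 = 1.026 L
M = n / V_L = 3.12 / 1.026
M = 3.04093567 mol/L, rounded to 4 dp:

3.0409 mol/L


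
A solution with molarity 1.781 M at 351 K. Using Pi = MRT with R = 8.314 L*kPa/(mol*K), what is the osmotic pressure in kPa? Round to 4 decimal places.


Osmotic pressure (van't Hoff): Pi = M*R*T.
RT = 8.314 * 351 = 2918.214
Pi = 1.781 * 2918.214
Pi = 5197.339134 kPa, rounded to 4 dp:

5197.3391 kPa


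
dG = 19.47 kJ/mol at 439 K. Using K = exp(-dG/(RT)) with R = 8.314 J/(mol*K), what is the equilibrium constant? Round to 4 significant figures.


dG is in kJ/mol; multiply by 1000 to match R in J/(mol*K).
RT = 8.314 * 439 = 3649.846 J/mol
exponent = -dG*1000 / (RT) = -(19.47*1000) / 3649.846 = -5.33447165
K = exp(-5.33447165)
K = 0.0048224574, rounded to 4 significant figures:

0.004822


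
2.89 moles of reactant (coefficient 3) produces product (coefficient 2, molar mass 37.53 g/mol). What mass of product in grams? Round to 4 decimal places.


Use the coefficient ratio to convert reactant moles to product moles, then multiply by the product's molar mass.
moles_P = moles_R * (coeff_P / coeff_R) = 2.89 * (2/3) = 1.926667
mass_P = moles_P * M_P = 1.926667 * 37.53
mass_P = 72.30781251 g, rounded to 4 dp:

72.3078 g


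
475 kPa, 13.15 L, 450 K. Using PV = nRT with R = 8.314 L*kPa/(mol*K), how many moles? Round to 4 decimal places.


PV = nRT, solve for n = PV / (RT).
PV = 475 * 13.15 = 6246.25
RT = 8.314 * 450 = 3741.3
n = 6246.25 / 3741.3
n = 1.66954 mol, rounded to 4 dp:

1.6695 mol


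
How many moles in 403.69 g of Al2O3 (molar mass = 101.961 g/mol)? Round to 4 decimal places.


n = mass / M
n = 403.69 / 101.961
n = 3.95925893 mol, rounded to 4 dp:

3.9593 mol


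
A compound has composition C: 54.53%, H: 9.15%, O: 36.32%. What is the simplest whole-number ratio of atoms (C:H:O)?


Assume 100 g of compound, divide each mass% by atomic mass to get moles, then normalize by the smallest to get a raw atom ratio.
Moles per 100 g: C: 54.53/12.011 = 4.54, H: 9.15/1.008 = 9.0774, O: 36.32/15.999 = 2.2701
Raw ratio (divide by min = 2.2701): C: 2.0, H: 3.999, O: 1.0
Multiply by 1 to clear fractions: C: 2.0 ~= 2, H: 3.999 ~= 4, O: 1.0 ~= 1
Reduce by GCD to get the simplest whole-number ratio:

2:4:1


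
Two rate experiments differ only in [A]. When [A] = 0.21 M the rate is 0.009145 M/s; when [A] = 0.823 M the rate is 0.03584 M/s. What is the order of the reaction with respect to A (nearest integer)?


Rate is proportional to [A]^n, so rate2/rate1 = ([A]2/[A]1)^n. Take logs to solve for n.
rate2/rate1 = 0.03584 / 0.009145 = 3.9191
[A]2/[A]1 = 0.823 / 0.21 = 3.919
n = ln(3.9191) / ln(3.919) = 1.0
Nearest integer order:

1


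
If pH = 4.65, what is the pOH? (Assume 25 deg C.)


At 25 deg C, pH + pOH = 14.
pOH = 14 - pH = 14 - 4.65
pOH = 9.35:

9.35


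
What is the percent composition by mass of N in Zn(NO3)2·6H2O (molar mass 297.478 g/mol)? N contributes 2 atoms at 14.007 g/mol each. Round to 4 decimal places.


pct = 100 * (n_elem * M_elem) / M_total
mass_contribution = 2 * 14.007 = 28.014 g/mol
pct = 100 * 28.014 / 297.478
pct = 9.41716698 %, rounded to 4 dp:

9.4172 %


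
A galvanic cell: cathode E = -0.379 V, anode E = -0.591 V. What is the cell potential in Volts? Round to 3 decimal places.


Standard cell potential: E_cell = E_cathode - E_anode.
E_cell = -0.379 - (-0.591)
E_cell = 0.212 V, rounded to 3 dp:

0.212 V


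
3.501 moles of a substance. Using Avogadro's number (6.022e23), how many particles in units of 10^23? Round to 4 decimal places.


N = n * NA, then divide by 1e23 for the requested units.
N / 1e23 = n * 6.022
N / 1e23 = 3.501 * 6.022
N / 1e23 = 21.083022, rounded to 4 dp:

21.0830


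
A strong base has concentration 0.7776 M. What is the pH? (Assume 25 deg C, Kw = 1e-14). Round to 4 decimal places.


A strong base dissociates completely, so [OH-] equals the given concentration.
pOH = -log10([OH-]) = -log10(0.7776) = 0.109244
pH = 14 - pOH = 14 - 0.109244
pH = 13.890756, rounded to 4 dp:

13.8908


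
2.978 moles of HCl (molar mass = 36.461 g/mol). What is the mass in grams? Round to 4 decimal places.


mass = n * M
mass = 2.978 * 36.461
mass = 108.580858 g, rounded to 4 dp:

108.5809 g


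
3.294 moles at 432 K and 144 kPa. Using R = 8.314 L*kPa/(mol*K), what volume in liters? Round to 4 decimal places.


PV = nRT, solve for V = nRT / P.
nRT = 3.294 * 8.314 * 432 = 11830.8885
V = 11830.8885 / 144
V = 82.15894792 L, rounded to 4 dp:

82.1589 L


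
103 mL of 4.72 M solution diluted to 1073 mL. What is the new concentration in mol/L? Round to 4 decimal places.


Dilution: M1*V1 = M2*V2, solve for M2.
M2 = M1*V1 / V2
M2 = 4.72 * 103 / 1073
M2 = 486.16 / 1073
M2 = 0.45308481 mol/L, rounded to 4 dp:

0.4531 mol/L


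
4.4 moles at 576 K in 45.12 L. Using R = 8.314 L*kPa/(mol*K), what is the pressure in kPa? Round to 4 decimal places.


PV = nRT, solve for P = nRT / V.
nRT = 4.4 * 8.314 * 576 = 21071.0016
P = 21071.0016 / 45.12
P = 466.99914894 kPa, rounded to 4 dp:

466.9991 kPa


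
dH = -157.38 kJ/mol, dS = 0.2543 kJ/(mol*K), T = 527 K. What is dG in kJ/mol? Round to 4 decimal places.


Gibbs: dG = dH - T*dS (consistent units, dS already in kJ/(mol*K)).
T*dS = 527 * 0.2543 = 134.0161
dG = -157.38 - (134.0161)
dG = -291.3961 kJ/mol, rounded to 4 dp:

-291.3961 kJ/mol


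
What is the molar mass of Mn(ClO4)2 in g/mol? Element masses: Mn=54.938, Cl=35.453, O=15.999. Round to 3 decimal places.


M = sum(count * atomic_mass) over atoms.
M = 1*54.938 + 2*35.453 + 8*15.999
M = 54.938 + 70.906 + 127.992
M = 253.836 g/mol, rounded to 3 dp:

253.836 g/mol


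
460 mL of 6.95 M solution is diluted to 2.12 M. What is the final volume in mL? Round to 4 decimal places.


Dilution: M1*V1 = M2*V2, solve for V2.
V2 = M1*V1 / M2
V2 = 6.95 * 460 / 2.12
V2 = 3197.0 / 2.12
V2 = 1508.01886792 mL, rounded to 4 dp:

1508.0189 mL


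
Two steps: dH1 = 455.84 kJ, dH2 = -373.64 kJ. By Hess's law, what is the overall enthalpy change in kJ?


Hess's law: enthalpy is a state function, so add the step enthalpies.
dH_total = dH1 + dH2 = 455.84 + (-373.64)
dH_total = 82.2 kJ:

82.20 kJ


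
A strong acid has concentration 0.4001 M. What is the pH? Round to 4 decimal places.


A strong acid dissociates completely, so [H+] equals the given concentration.
pH = -log10([H+]) = -log10(0.4001)
pH = 0.39783145, rounded to 4 dp:

0.3978


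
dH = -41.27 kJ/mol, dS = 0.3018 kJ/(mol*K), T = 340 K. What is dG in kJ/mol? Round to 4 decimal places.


Gibbs: dG = dH - T*dS (consistent units, dS already in kJ/(mol*K)).
T*dS = 340 * 0.3018 = 102.612
dG = -41.27 - (102.612)
dG = -143.882 kJ/mol, rounded to 4 dp:

-143.8820 kJ/mol


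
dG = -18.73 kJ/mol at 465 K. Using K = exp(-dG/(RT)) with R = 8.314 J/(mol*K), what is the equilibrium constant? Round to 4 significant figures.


dG is in kJ/mol; multiply by 1000 to match R in J/(mol*K).
RT = 8.314 * 465 = 3866.01 J/mol
exponent = -dG*1000 / (RT) = -(-18.73*1000) / 3866.01 = 4.8447883
K = exp(4.8447883)
K = 127.07638, rounded to 4 significant figures:

127.1


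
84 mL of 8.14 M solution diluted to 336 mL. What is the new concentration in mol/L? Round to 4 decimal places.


Dilution: M1*V1 = M2*V2, solve for M2.
M2 = M1*V1 / V2
M2 = 8.14 * 84 / 336
M2 = 683.76 / 336
M2 = 2.035 mol/L, rounded to 4 dp:

2.0350 mol/L


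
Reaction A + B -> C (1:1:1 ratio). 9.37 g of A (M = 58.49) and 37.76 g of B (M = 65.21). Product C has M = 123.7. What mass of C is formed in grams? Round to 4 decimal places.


Find moles of each reactant; the smaller value is the limiting reagent in a 1:1:1 reaction, so moles_C equals moles of the limiter.
n_A = mass_A / M_A = 9.37 / 58.49 = 0.160198 mol
n_B = mass_B / M_B = 37.76 / 65.21 = 0.579052 mol
Limiting reagent: A (smaller), n_limiting = 0.160198 mol
mass_C = n_limiting * M_C = 0.160198 * 123.7
mass_C = 19.8164926 g, rounded to 4 dp:

19.8165 g


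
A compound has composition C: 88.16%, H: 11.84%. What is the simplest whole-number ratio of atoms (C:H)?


Assume 100 g of compound, divide each mass% by atomic mass to get moles, then normalize by the smallest to get a raw atom ratio.
Moles per 100 g: C: 88.16/12.011 = 7.3399, H: 11.84/1.008 = 11.746
Raw ratio (divide by min = 7.3399): C: 1.0, H: 1.6
Multiply by 5 to clear fractions: C: 5.0 ~= 5, H: 8.001 ~= 8
Reduce by GCD to get the simplest whole-number ratio:

5:8


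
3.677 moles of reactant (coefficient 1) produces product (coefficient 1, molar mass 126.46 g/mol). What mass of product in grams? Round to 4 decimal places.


Use the coefficient ratio to convert reactant moles to product moles, then multiply by the product's molar mass.
moles_P = moles_R * (coeff_P / coeff_R) = 3.677 * (1/1) = 3.677
mass_P = moles_P * M_P = 3.677 * 126.46
mass_P = 464.99342 g, rounded to 4 dp:

464.9934 g


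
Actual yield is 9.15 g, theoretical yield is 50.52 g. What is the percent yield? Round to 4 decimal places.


% yield = 100 * actual / theoretical
% yield = 100 * 9.15 / 50.52
% yield = 18.11163895 %, rounded to 4 dp:

18.1116 %


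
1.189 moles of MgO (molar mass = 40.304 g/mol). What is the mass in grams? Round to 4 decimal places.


mass = n * M
mass = 1.189 * 40.304
mass = 47.921456 g, rounded to 4 dp:

47.9215 g


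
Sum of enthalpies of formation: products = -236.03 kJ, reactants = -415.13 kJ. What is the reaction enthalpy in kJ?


dH_rxn = sum(dH_f products) - sum(dH_f reactants)
dH_rxn = -236.03 - (-415.13)
dH_rxn = 179.1 kJ:

179.10 kJ


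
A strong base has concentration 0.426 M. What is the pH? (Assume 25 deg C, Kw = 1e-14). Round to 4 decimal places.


A strong base dissociates completely, so [OH-] equals the given concentration.
pOH = -log10([OH-]) = -log10(0.426) = 0.37059
pH = 14 - pOH = 14 - 0.37059
pH = 13.62941, rounded to 4 dp:

13.6294


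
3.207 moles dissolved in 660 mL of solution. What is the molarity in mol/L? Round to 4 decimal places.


Convert volume to liters: V_L = V_mL / 1000.
V_L = 660 / 1000 = 0.66 L
M = n / V_L = 3.207 / 0.66
M = 4.85909091 mol/L, rounded to 4 dp:

4.8591 mol/L


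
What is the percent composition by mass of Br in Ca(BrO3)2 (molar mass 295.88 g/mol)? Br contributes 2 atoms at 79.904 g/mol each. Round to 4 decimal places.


pct = 100 * (n_elem * M_elem) / M_total
mass_contribution = 2 * 79.904 = 159.808 g/mol
pct = 100 * 159.808 / 295.88
pct = 54.01108558 %, rounded to 4 dp:

54.0111 %


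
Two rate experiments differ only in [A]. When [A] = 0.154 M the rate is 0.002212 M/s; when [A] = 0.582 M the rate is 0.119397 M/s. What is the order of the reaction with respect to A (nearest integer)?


Rate is proportional to [A]^n, so rate2/rate1 = ([A]2/[A]1)^n. Take logs to solve for n.
rate2/rate1 = 0.119397 / 0.002212 = 53.9769
[A]2/[A]1 = 0.582 / 0.154 = 3.7792
n = ln(53.9769) / ln(3.7792) = 3.0
Nearest integer order:

3


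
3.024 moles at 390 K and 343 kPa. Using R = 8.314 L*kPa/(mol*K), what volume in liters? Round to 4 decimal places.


PV = nRT, solve for V = nRT / P.
nRT = 3.024 * 8.314 * 390 = 9805.199
V = 9805.199 / 343
V = 28.58658601 L, rounded to 4 dp:

28.5866 L


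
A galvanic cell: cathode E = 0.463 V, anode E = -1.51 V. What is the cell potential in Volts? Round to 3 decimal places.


Standard cell potential: E_cell = E_cathode - E_anode.
E_cell = 0.463 - (-1.51)
E_cell = 1.973 V, rounded to 3 dp:

1.973 V


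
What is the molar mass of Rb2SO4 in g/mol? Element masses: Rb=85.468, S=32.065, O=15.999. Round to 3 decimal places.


M = sum(count * atomic_mass) over atoms.
M = 2*85.468 + 1*32.065 + 4*15.999
M = 170.936 + 32.065 + 63.996
M = 266.997 g/mol, rounded to 3 dp:

266.997 g/mol


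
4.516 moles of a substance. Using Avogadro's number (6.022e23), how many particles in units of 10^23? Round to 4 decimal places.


N = n * NA, then divide by 1e23 for the requested units.
N / 1e23 = n * 6.022
N / 1e23 = 4.516 * 6.022
N / 1e23 = 27.195352, rounded to 4 dp:

27.1954


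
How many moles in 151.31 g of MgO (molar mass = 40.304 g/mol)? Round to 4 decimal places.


n = mass / M
n = 151.31 / 40.304
n = 3.75421794 mol, rounded to 4 dp:

3.7542 mol


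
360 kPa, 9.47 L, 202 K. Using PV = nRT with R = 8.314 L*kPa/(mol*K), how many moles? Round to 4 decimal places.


PV = nRT, solve for n = PV / (RT).
PV = 360 * 9.47 = 3409.2
RT = 8.314 * 202 = 1679.428
n = 3409.2 / 1679.428
n = 2.02997687 mol, rounded to 4 dp:

2.0300 mol


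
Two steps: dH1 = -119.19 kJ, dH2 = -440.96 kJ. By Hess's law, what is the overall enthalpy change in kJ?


Hess's law: enthalpy is a state function, so add the step enthalpies.
dH_total = dH1 + dH2 = -119.19 + (-440.96)
dH_total = -560.15 kJ:

-560.15 kJ


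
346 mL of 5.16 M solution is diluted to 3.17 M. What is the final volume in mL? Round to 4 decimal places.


Dilution: M1*V1 = M2*V2, solve for V2.
V2 = M1*V1 / M2
V2 = 5.16 * 346 / 3.17
V2 = 1785.36 / 3.17
V2 = 563.20504732 mL, rounded to 4 dp:

563.2050 mL


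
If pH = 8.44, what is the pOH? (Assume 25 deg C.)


At 25 deg C, pH + pOH = 14.
pOH = 14 - pH = 14 - 8.44
pOH = 5.56:

5.56


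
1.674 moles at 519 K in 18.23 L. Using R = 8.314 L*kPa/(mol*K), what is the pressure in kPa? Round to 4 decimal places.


PV = nRT, solve for P = nRT / V.
nRT = 1.674 * 8.314 * 519 = 7223.2531
P = 7223.2531 / 18.23
P = 396.22891388 kPa, rounded to 4 dp:

396.2289 kPa


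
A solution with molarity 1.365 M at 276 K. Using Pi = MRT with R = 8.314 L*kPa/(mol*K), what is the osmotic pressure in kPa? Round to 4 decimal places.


Osmotic pressure (van't Hoff): Pi = M*R*T.
RT = 8.314 * 276 = 2294.664
Pi = 1.365 * 2294.664
Pi = 3132.21636 kPa, rounded to 4 dp:

3132.2164 kPa


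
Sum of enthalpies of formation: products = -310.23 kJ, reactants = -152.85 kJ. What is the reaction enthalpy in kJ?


dH_rxn = sum(dH_f products) - sum(dH_f reactants)
dH_rxn = -310.23 - (-152.85)
dH_rxn = -157.38 kJ:

-157.38 kJ


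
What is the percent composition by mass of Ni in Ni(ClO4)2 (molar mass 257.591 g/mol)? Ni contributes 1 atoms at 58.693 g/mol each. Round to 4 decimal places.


pct = 100 * (n_elem * M_elem) / M_total
mass_contribution = 1 * 58.693 = 58.693 g/mol
pct = 100 * 58.693 / 257.591
pct = 22.78534576 %, rounded to 4 dp:

22.7853 %


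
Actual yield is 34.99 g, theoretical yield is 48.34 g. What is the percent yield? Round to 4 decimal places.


% yield = 100 * actual / theoretical
% yield = 100 * 34.99 / 48.34
% yield = 72.38311957 %, rounded to 4 dp:

72.3831 %


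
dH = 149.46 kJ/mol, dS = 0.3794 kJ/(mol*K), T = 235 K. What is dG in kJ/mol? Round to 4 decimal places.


Gibbs: dG = dH - T*dS (consistent units, dS already in kJ/(mol*K)).
T*dS = 235 * 0.3794 = 89.159
dG = 149.46 - (89.159)
dG = 60.301 kJ/mol, rounded to 4 dp:

60.3010 kJ/mol


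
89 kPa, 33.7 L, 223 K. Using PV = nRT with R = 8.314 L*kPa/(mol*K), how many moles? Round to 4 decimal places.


PV = nRT, solve for n = PV / (RT).
PV = 89 * 33.7 = 2999.3
RT = 8.314 * 223 = 1854.022
n = 2999.3 / 1854.022
n = 1.61772622 mol, rounded to 4 dp:

1.6177 mol


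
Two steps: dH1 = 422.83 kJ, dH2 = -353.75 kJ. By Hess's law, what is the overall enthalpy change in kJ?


Hess's law: enthalpy is a state function, so add the step enthalpies.
dH_total = dH1 + dH2 = 422.83 + (-353.75)
dH_total = 69.08 kJ:

69.08 kJ


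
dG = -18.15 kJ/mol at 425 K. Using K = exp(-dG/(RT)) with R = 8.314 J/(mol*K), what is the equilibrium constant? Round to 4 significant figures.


dG is in kJ/mol; multiply by 1000 to match R in J/(mol*K).
RT = 8.314 * 425 = 3533.45 J/mol
exponent = -dG*1000 / (RT) = -(-18.15*1000) / 3533.45 = 5.13662285
K = exp(5.13662285)
K = 170.14021, rounded to 4 significant figures:

170.1


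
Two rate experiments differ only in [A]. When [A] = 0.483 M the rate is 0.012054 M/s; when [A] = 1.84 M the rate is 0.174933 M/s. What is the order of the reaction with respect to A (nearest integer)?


Rate is proportional to [A]^n, so rate2/rate1 = ([A]2/[A]1)^n. Take logs to solve for n.
rate2/rate1 = 0.174933 / 0.012054 = 14.5124
[A]2/[A]1 = 1.84 / 0.483 = 3.8095
n = ln(14.5124) / ln(3.8095) = 2.0
Nearest integer order:

2


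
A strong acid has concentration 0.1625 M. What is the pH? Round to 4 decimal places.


A strong acid dissociates completely, so [H+] equals the given concentration.
pH = -log10([H+]) = -log10(0.1625)
pH = 0.78914663, rounded to 4 dp:

0.7891


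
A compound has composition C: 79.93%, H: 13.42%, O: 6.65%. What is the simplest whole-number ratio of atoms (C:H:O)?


Assume 100 g of compound, divide each mass% by atomic mass to get moles, then normalize by the smallest to get a raw atom ratio.
Moles per 100 g: C: 79.93/12.011 = 6.6547, H: 13.42/1.008 = 13.3135, O: 6.65/15.999 = 0.4157
Raw ratio (divide by min = 0.4157): C: 16.01, H: 32.03, O: 1.0
Multiply by 1 to clear fractions: C: 16.01 ~= 16, H: 32.03 ~= 32, O: 1.0 ~= 1
Reduce by GCD to get the simplest whole-number ratio:

16:32:1


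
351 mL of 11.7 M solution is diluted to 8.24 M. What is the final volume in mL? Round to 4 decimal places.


Dilution: M1*V1 = M2*V2, solve for V2.
V2 = M1*V1 / M2
V2 = 11.7 * 351 / 8.24
V2 = 4106.7 / 8.24
V2 = 498.38592233 mL, rounded to 4 dp:

498.3859 mL


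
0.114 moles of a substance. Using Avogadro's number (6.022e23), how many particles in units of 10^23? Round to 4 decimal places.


N = n * NA, then divide by 1e23 for the requested units.
N / 1e23 = n * 6.022
N / 1e23 = 0.114 * 6.022
N / 1e23 = 0.686508, rounded to 4 dp:

0.6865


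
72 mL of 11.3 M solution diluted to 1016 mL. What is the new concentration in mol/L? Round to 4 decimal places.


Dilution: M1*V1 = M2*V2, solve for M2.
M2 = M1*V1 / V2
M2 = 11.3 * 72 / 1016
M2 = 813.6 / 1016
M2 = 0.8007874 mol/L, rounded to 4 dp:

0.8008 mol/L


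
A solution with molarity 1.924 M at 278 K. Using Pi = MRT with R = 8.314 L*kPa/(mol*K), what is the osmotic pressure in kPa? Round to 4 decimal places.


Osmotic pressure (van't Hoff): Pi = M*R*T.
RT = 8.314 * 278 = 2311.292
Pi = 1.924 * 2311.292
Pi = 4446.925808 kPa, rounded to 4 dp:

4446.9258 kPa


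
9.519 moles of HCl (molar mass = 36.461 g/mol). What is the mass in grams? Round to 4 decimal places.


mass = n * M
mass = 9.519 * 36.461
mass = 347.072259 g, rounded to 4 dp:

347.0723 g


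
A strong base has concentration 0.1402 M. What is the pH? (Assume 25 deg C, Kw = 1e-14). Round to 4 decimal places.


A strong base dissociates completely, so [OH-] equals the given concentration.
pOH = -log10([OH-]) = -log10(0.1402) = 0.853252
pH = 14 - pOH = 14 - 0.853252
pH = 13.146748, rounded to 4 dp:

13.1467


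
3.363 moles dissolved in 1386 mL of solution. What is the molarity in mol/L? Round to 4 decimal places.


Convert volume to liters: V_L = V_mL / 1000.
V_L = 1386 / 1000 = 1.386 L
M = n / V_L = 3.363 / 1.386
M = 2.42640693 mol/L, rounded to 4 dp:

2.4264 mol/L


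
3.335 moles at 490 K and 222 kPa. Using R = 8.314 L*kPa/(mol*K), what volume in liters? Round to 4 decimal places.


PV = nRT, solve for V = nRT / P.
nRT = 3.335 * 8.314 * 490 = 13586.3231
V = 13586.3231 / 222
V = 61.1996536 L, rounded to 4 dp:

61.1997 L


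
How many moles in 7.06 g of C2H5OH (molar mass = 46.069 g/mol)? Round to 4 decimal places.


n = mass / M
n = 7.06 / 46.069
n = 0.15324839 mol, rounded to 4 dp:

0.1532 mol


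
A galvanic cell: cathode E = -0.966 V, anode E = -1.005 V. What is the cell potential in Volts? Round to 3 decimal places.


Standard cell potential: E_cell = E_cathode - E_anode.
E_cell = -0.966 - (-1.005)
E_cell = 0.039 V, rounded to 3 dp:

0.039 V


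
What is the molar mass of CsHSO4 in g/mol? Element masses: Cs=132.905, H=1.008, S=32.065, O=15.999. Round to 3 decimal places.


M = sum(count * atomic_mass) over atoms.
M = 1*132.905 + 1*1.008 + 1*32.065 + 4*15.999
M = 132.905 + 1.008 + 32.065 + 63.996
M = 229.974 g/mol, rounded to 3 dp:

229.974 g/mol


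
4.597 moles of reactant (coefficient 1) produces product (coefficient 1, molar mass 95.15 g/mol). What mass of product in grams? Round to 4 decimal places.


Use the coefficient ratio to convert reactant moles to product moles, then multiply by the product's molar mass.
moles_P = moles_R * (coeff_P / coeff_R) = 4.597 * (1/1) = 4.597
mass_P = moles_P * M_P = 4.597 * 95.15
mass_P = 437.40455 g, rounded to 4 dp:

437.4046 g


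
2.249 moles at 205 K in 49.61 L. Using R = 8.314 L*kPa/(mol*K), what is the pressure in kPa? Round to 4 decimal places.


PV = nRT, solve for P = nRT / V.
nRT = 2.249 * 8.314 * 205 = 3833.1281
P = 3833.1281 / 49.61
P = 77.2652308 kPa, rounded to 4 dp:

77.2652 kPa


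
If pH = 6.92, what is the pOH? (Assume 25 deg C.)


At 25 deg C, pH + pOH = 14.
pOH = 14 - pH = 14 - 6.92
pOH = 7.08:

7.08


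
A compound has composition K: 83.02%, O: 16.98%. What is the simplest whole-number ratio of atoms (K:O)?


Assume 100 g of compound, divide each mass% by atomic mass to get moles, then normalize by the smallest to get a raw atom ratio.
Moles per 100 g: K: 83.02/39.098 = 2.1234, O: 16.98/15.999 = 1.0613
Raw ratio (divide by min = 1.0613): K: 2.001, O: 1.0
Multiply by 1 to clear fractions: K: 2.001 ~= 2, O: 1.0 ~= 1
Reduce by GCD to get the simplest whole-number ratio:

2:1


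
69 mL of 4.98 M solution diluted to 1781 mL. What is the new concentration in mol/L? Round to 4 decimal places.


Dilution: M1*V1 = M2*V2, solve for M2.
M2 = M1*V1 / V2
M2 = 4.98 * 69 / 1781
M2 = 343.62 / 1781
M2 = 0.19293655 mol/L, rounded to 4 dp:

0.1929 mol/L


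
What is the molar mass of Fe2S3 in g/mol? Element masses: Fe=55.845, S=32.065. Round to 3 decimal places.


M = sum(count * atomic_mass) over atoms.
M = 2*55.845 + 3*32.065
M = 111.69 + 96.195
M = 207.885 g/mol, rounded to 3 dp:

207.885 g/mol


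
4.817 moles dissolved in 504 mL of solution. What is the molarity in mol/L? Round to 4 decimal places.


Convert volume to liters: V_L = V_mL / 1000.
V_L = 504 / 1000 = 0.504 L
M = n / V_L = 4.817 / 0.504
M = 9.55753968 mol/L, rounded to 4 dp:

9.5575 mol/L


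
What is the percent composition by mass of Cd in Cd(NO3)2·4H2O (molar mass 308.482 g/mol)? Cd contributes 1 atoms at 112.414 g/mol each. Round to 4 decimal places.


pct = 100 * (n_elem * M_elem) / M_total
mass_contribution = 1 * 112.414 = 112.414 g/mol
pct = 100 * 112.414 / 308.482
pct = 36.44102411 %, rounded to 4 dp:

36.4410 %


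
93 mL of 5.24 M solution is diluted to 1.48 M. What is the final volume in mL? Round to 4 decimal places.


Dilution: M1*V1 = M2*V2, solve for V2.
V2 = M1*V1 / M2
V2 = 5.24 * 93 / 1.48
V2 = 487.32 / 1.48
V2 = 329.27027027 mL, rounded to 4 dp:

329.2703 mL


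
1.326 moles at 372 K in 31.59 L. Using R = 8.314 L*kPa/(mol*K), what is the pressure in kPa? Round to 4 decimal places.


PV = nRT, solve for P = nRT / V.
nRT = 1.326 * 8.314 * 372 = 4101.0634
P = 4101.0634 / 31.59
P = 129.82157012 kPa, rounded to 4 dp:

129.8216 kPa


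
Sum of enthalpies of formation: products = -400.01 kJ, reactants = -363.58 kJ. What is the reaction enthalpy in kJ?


dH_rxn = sum(dH_f products) - sum(dH_f reactants)
dH_rxn = -400.01 - (-363.58)
dH_rxn = -36.43 kJ:

-36.43 kJ


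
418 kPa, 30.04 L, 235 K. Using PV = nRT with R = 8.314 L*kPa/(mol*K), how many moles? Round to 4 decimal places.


PV = nRT, solve for n = PV / (RT).
PV = 418 * 30.04 = 12556.72
RT = 8.314 * 235 = 1953.79
n = 12556.72 / 1953.79
n = 6.42685243 mol, rounded to 4 dp:

6.4269 mol


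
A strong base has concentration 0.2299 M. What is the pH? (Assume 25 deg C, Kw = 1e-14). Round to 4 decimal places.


A strong base dissociates completely, so [OH-] equals the given concentration.
pOH = -log10([OH-]) = -log10(0.2299) = 0.638461
pH = 14 - pOH = 14 - 0.638461
pH = 13.361539, rounded to 4 dp:

13.3615


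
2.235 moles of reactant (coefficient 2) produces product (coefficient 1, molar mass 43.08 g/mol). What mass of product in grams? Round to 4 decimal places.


Use the coefficient ratio to convert reactant moles to product moles, then multiply by the product's molar mass.
moles_P = moles_R * (coeff_P / coeff_R) = 2.235 * (1/2) = 1.1175
mass_P = moles_P * M_P = 1.1175 * 43.08
mass_P = 48.1419 g, rounded to 4 dp:

48.1419 g


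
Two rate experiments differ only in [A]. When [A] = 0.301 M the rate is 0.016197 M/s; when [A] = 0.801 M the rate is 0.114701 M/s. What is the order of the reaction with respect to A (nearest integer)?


Rate is proportional to [A]^n, so rate2/rate1 = ([A]2/[A]1)^n. Take logs to solve for n.
rate2/rate1 = 0.114701 / 0.016197 = 7.0816
[A]2/[A]1 = 0.801 / 0.301 = 2.6611
n = ln(7.0816) / ln(2.6611) = 2.0
Nearest integer order:

2


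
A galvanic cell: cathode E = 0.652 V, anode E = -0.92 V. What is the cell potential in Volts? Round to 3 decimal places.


Standard cell potential: E_cell = E_cathode - E_anode.
E_cell = 0.652 - (-0.92)
E_cell = 1.572 V, rounded to 3 dp:

1.572 V


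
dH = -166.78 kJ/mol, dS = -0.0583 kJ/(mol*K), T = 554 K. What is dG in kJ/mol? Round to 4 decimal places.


Gibbs: dG = dH - T*dS (consistent units, dS already in kJ/(mol*K)).
T*dS = 554 * -0.0583 = -32.2982
dG = -166.78 - (-32.2982)
dG = -134.4818 kJ/mol, rounded to 4 dp:

-134.4818 kJ/mol


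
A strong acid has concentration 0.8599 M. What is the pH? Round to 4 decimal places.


A strong acid dissociates completely, so [H+] equals the given concentration.
pH = -log10([H+]) = -log10(0.8599)
pH = 0.06555205, rounded to 4 dp:

0.0656


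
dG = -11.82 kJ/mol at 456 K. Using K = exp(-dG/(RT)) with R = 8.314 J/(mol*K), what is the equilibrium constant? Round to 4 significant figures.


dG is in kJ/mol; multiply by 1000 to match R in J/(mol*K).
RT = 8.314 * 456 = 3791.184 J/mol
exponent = -dG*1000 / (RT) = -(-11.82*1000) / 3791.184 = 3.11775952
K = exp(3.11775952)
K = 22.595698, rounded to 4 significant figures:

22.60


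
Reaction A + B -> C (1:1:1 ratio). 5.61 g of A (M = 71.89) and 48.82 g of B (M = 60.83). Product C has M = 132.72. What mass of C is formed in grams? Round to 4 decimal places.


Find moles of each reactant; the smaller value is the limiting reagent in a 1:1:1 reaction, so moles_C equals moles of the limiter.
n_A = mass_A / M_A = 5.61 / 71.89 = 0.078036 mol
n_B = mass_B / M_B = 48.82 / 60.83 = 0.802565 mol
Limiting reagent: A (smaller), n_limiting = 0.078036 mol
mass_C = n_limiting * M_C = 0.078036 * 132.72
mass_C = 10.35693792 g, rounded to 4 dp:

10.3569 g


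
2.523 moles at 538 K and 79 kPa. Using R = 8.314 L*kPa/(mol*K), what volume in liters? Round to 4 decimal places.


PV = nRT, solve for V = nRT / P.
nRT = 2.523 * 8.314 * 538 = 11285.2074
V = 11285.2074 / 79
V = 142.85072658 L, rounded to 4 dp:

142.8507 L


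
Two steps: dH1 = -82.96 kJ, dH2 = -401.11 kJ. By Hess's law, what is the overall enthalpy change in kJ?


Hess's law: enthalpy is a state function, so add the step enthalpies.
dH_total = dH1 + dH2 = -82.96 + (-401.11)
dH_total = -484.07 kJ:

-484.07 kJ


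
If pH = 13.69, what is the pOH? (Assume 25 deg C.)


At 25 deg C, pH + pOH = 14.
pOH = 14 - pH = 14 - 13.69
pOH = 0.31:

0.31


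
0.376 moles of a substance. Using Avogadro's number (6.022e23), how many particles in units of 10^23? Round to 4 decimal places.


N = n * NA, then divide by 1e23 for the requested units.
N / 1e23 = n * 6.022
N / 1e23 = 0.376 * 6.022
N / 1e23 = 2.264272, rounded to 4 dp:

2.2643


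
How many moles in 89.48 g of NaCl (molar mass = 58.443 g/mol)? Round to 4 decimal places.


n = mass / M
n = 89.48 / 58.443
n = 1.53106446 mol, rounded to 4 dp:

1.5311 mol


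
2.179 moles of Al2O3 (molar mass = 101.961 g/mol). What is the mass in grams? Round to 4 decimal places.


mass = n * M
mass = 2.179 * 101.961
mass = 222.173019 g, rounded to 4 dp:

222.1730 g


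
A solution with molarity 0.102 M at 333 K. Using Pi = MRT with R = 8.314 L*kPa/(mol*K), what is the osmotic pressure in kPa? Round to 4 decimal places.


Osmotic pressure (van't Hoff): Pi = M*R*T.
RT = 8.314 * 333 = 2768.562
Pi = 0.102 * 2768.562
Pi = 282.393324 kPa, rounded to 4 dp:

282.3933 kPa


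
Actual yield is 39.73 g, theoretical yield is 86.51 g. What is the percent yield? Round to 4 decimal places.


% yield = 100 * actual / theoretical
% yield = 100 * 39.73 / 86.51
% yield = 45.92532655 %, rounded to 4 dp:

45.9253 %


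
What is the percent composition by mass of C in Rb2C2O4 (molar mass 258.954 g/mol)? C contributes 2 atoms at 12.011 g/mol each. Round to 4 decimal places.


pct = 100 * (n_elem * M_elem) / M_total
mass_contribution = 2 * 12.011 = 24.022 g/mol
pct = 100 * 24.022 / 258.954
pct = 9.27655105 %, rounded to 4 dp:

9.2766 %


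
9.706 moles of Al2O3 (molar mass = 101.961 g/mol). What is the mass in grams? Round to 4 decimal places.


mass = n * M
mass = 9.706 * 101.961
mass = 989.633466 g, rounded to 4 dp:

989.6335 g


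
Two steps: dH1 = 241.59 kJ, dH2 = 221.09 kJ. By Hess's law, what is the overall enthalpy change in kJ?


Hess's law: enthalpy is a state function, so add the step enthalpies.
dH_total = dH1 + dH2 = 241.59 + (221.09)
dH_total = 462.68 kJ:

462.68 kJ


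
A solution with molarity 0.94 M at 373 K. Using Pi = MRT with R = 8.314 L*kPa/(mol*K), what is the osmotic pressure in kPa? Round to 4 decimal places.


Osmotic pressure (van't Hoff): Pi = M*R*T.
RT = 8.314 * 373 = 3101.122
Pi = 0.94 * 3101.122
Pi = 2915.05468 kPa, rounded to 4 dp:

2915.0547 kPa


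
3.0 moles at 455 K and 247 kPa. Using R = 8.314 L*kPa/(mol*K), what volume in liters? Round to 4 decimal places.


PV = nRT, solve for V = nRT / P.
nRT = 3.0 * 8.314 * 455 = 11348.61
V = 11348.61 / 247
V = 45.94578947 L, rounded to 4 dp:

45.9458 L


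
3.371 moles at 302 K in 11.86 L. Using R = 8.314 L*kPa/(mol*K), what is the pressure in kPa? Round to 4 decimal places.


PV = nRT, solve for P = nRT / V.
nRT = 3.371 * 8.314 * 302 = 8464.0012
P = 8464.0012 / 11.86
P = 713.65946037 kPa, rounded to 4 dp:

713.6595 kPa


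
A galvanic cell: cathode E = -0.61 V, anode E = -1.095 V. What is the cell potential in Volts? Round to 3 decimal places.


Standard cell potential: E_cell = E_cathode - E_anode.
E_cell = -0.61 - (-1.095)
E_cell = 0.485 V, rounded to 3 dp:

0.485 V


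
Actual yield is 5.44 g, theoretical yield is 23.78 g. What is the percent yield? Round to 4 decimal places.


% yield = 100 * actual / theoretical
% yield = 100 * 5.44 / 23.78
% yield = 22.87636669 %, rounded to 4 dp:

22.8764 %


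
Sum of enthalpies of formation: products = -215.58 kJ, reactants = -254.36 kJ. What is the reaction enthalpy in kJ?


dH_rxn = sum(dH_f products) - sum(dH_f reactants)
dH_rxn = -215.58 - (-254.36)
dH_rxn = 38.78 kJ:

38.78 kJ


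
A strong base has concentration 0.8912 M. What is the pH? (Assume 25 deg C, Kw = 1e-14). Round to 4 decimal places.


A strong base dissociates completely, so [OH-] equals the given concentration.
pOH = -log10([OH-]) = -log10(0.8912) = 0.050025
pH = 14 - pOH = 14 - 0.050025
pH = 13.949975, rounded to 4 dp:

13.9500


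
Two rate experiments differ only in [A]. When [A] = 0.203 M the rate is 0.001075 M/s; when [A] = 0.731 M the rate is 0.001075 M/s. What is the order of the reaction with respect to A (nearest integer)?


Rate is proportional to [A]^n, so rate2/rate1 = ([A]2/[A]1)^n. Take logs to solve for n.
rate2/rate1 = 0.001075 / 0.001075 = 1.0
[A]2/[A]1 = 0.731 / 0.203 = 3.601
n = ln(1.0) / ln(3.601) = 0.0
Nearest integer order:

0


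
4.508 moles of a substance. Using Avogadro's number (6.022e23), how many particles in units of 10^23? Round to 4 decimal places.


N = n * NA, then divide by 1e23 for the requested units.
N / 1e23 = n * 6.022
N / 1e23 = 4.508 * 6.022
N / 1e23 = 27.147176, rounded to 4 dp:

27.1472


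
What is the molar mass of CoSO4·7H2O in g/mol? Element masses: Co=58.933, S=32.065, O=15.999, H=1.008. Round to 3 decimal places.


M = sum(count * atomic_mass) over atoms.
M = 1*58.933 + 1*32.065 + 11*15.999 + 14*1.008
M = 58.933 + 32.065 + 175.989 + 14.112
M = 281.099 g/mol, rounded to 3 dp:

281.099 g/mol


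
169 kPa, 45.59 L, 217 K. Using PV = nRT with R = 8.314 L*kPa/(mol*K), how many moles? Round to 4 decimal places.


PV = nRT, solve for n = PV / (RT).
PV = 169 * 45.59 = 7704.71
RT = 8.314 * 217 = 1804.138
n = 7704.71 / 1804.138
n = 4.27057686 mol, rounded to 4 dp:

4.2706 mol


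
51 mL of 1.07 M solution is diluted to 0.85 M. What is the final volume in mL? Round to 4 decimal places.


Dilution: M1*V1 = M2*V2, solve for V2.
V2 = M1*V1 / M2
V2 = 1.07 * 51 / 0.85
V2 = 54.57 / 0.85
V2 = 64.2 mL, rounded to 4 dp:

64.2000 mL


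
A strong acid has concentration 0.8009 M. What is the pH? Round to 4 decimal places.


A strong acid dissociates completely, so [H+] equals the given concentration.
pH = -log10([H+]) = -log10(0.8009)
pH = 0.09642171, rounded to 4 dp:

0.0964


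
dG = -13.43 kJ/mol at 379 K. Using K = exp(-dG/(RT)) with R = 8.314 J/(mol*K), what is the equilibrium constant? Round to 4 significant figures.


dG is in kJ/mol; multiply by 1000 to match R in J/(mol*K).
RT = 8.314 * 379 = 3151.006 J/mol
exponent = -dG*1000 / (RT) = -(-13.43*1000) / 3151.006 = 4.26213089
K = exp(4.26213089)
K = 70.961033, rounded to 4 significant figures:

70.96


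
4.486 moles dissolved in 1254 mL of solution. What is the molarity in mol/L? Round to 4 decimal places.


Convert volume to liters: V_L = V_mL / 1000.
V_L = 1254 / 1000 = 1.254 L
M = n / V_L = 4.486 / 1.254
M = 3.57735247 mol/L, rounded to 4 dp:

3.5774 mol/L


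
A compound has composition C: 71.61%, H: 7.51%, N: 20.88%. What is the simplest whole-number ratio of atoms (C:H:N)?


Assume 100 g of compound, divide each mass% by atomic mass to get moles, then normalize by the smallest to get a raw atom ratio.
Moles per 100 g: C: 71.61/12.011 = 5.962, H: 7.51/1.008 = 7.4504, N: 20.88/14.007 = 1.4907
Raw ratio (divide by min = 1.4907): C: 4.0, H: 4.998, N: 1.0
Multiply by 1 to clear fractions: C: 4.0 ~= 4, H: 4.998 ~= 5, N: 1.0 ~= 1
Reduce by GCD to get the simplest whole-number ratio:

4:5:1


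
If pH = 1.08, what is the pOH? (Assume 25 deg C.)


At 25 deg C, pH + pOH = 14.
pOH = 14 - pH = 14 - 1.08
pOH = 12.92:

12.92


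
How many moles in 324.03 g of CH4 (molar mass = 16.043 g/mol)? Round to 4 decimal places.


n = mass / M
n = 324.03 / 16.043
n = 20.19759397 mol, rounded to 4 dp:

20.1976 mol


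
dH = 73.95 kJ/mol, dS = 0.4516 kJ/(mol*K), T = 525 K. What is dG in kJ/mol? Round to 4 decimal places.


Gibbs: dG = dH - T*dS (consistent units, dS already in kJ/(mol*K)).
T*dS = 525 * 0.4516 = 237.09
dG = 73.95 - (237.09)
dG = -163.14 kJ/mol, rounded to 4 dp:

-163.1400 kJ/mol


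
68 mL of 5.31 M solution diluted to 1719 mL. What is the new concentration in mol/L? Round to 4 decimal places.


Dilution: M1*V1 = M2*V2, solve for M2.
M2 = M1*V1 / V2
M2 = 5.31 * 68 / 1719
M2 = 361.08 / 1719
M2 = 0.21005236 mol/L, rounded to 4 dp:

0.2101 mol/L


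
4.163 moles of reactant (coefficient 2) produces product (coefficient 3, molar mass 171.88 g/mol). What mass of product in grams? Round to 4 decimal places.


Use the coefficient ratio to convert reactant moles to product moles, then multiply by the product's molar mass.
moles_P = moles_R * (coeff_P / coeff_R) = 4.163 * (3/2) = 6.2445
mass_P = moles_P * M_P = 6.2445 * 171.88
mass_P = 1073.30466 g, rounded to 4 dp:

1073.3047 g


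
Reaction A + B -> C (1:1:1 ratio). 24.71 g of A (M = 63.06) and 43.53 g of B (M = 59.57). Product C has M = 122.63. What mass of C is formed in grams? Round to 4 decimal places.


Find moles of each reactant; the smaller value is the limiting reagent in a 1:1:1 reaction, so moles_C equals moles of the limiter.
n_A = mass_A / M_A = 24.71 / 63.06 = 0.391849 mol
n_B = mass_B / M_B = 43.53 / 59.57 = 0.730737 mol
Limiting reagent: A (smaller), n_limiting = 0.391849 mol
mass_C = n_limiting * M_C = 0.391849 * 122.63
mass_C = 48.05244287 g, rounded to 4 dp:

48.0524 g


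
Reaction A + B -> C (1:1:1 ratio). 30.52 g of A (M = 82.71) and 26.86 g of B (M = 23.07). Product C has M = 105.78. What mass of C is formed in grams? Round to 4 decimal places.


Find moles of each reactant; the smaller value is the limiting reagent in a 1:1:1 reaction, so moles_C equals moles of the limiter.
n_A = mass_A / M_A = 30.52 / 82.71 = 0.369 mol
n_B = mass_B / M_B = 26.86 / 23.07 = 1.164283 mol
Limiting reagent: A (smaller), n_limiting = 0.369 mol
mass_C = n_limiting * M_C = 0.369 * 105.78
mass_C = 39.03282 g, rounded to 4 dp:

39.0328 g


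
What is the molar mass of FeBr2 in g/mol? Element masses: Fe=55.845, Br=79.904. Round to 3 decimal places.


M = sum(count * atomic_mass) over atoms.
M = 1*55.845 + 2*79.904
M = 55.845 + 159.808
M = 215.653 g/mol, rounded to 3 dp:

215.653 g/mol


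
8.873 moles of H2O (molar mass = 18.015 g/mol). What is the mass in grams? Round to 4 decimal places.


mass = n * M
mass = 8.873 * 18.015
mass = 159.847095 g, rounded to 4 dp:

159.8471 g


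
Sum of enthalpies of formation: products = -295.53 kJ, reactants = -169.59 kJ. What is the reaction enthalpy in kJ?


dH_rxn = sum(dH_f products) - sum(dH_f reactants)
dH_rxn = -295.53 - (-169.59)
dH_rxn = -125.94 kJ:

-125.94 kJ


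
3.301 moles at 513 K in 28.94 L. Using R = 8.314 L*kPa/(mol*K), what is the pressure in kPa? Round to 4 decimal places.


PV = nRT, solve for P = nRT / V.
nRT = 3.301 * 8.314 * 513 = 14079.0357
P = 14079.0357 / 28.94
P = 486.49052177 kPa, rounded to 4 dp:

486.4905 kPa


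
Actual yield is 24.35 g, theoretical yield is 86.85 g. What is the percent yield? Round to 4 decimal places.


% yield = 100 * actual / theoretical
% yield = 100 * 24.35 / 86.85
% yield = 28.03684514 %, rounded to 4 dp:

28.0368 %


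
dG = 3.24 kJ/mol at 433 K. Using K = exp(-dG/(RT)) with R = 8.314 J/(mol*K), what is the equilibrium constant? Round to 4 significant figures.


dG is in kJ/mol; multiply by 1000 to match R in J/(mol*K).
RT = 8.314 * 433 = 3599.962 J/mol
exponent = -dG*1000 / (RT) = -(3.24*1000) / 3599.962 = -0.9000095
K = exp(-0.9000095)
K = 0.4065658, rounded to 4 significant figures:

0.4066


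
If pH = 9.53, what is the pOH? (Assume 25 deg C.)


At 25 deg C, pH + pOH = 14.
pOH = 14 - pH = 14 - 9.53
pOH = 4.47:

4.47


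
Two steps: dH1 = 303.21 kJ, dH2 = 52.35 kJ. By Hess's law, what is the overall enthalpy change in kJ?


Hess's law: enthalpy is a state function, so add the step enthalpies.
dH_total = dH1 + dH2 = 303.21 + (52.35)
dH_total = 355.56 kJ:

355.56 kJ


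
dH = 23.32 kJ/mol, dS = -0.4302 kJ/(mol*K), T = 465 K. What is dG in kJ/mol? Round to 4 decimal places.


Gibbs: dG = dH - T*dS (consistent units, dS already in kJ/(mol*K)).
T*dS = 465 * -0.4302 = -200.043
dG = 23.32 - (-200.043)
dG = 223.363 kJ/mol, rounded to 4 dp:

223.3630 kJ/mol


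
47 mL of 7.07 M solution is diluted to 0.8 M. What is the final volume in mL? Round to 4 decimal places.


Dilution: M1*V1 = M2*V2, solve for V2.
V2 = M1*V1 / M2
V2 = 7.07 * 47 / 0.8
V2 = 332.29 / 0.8
V2 = 415.3625 mL, rounded to 4 dp:

415.3625 mL
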